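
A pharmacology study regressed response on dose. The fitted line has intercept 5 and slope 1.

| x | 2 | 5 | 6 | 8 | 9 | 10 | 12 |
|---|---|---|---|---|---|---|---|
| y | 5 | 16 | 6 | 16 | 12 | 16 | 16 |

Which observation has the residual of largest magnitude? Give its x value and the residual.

x = 5, e = 6

x=2: ŷ = 5 + 2 = 7; e = 5 − 7 = -2
x=5: ŷ = 5 + 5 = 10; e = 16 − 10 = 6
x=6: ŷ = 5 + 6 = 11; e = 6 − 11 = -5
x=8: ŷ = 5 + 8 = 13; e = 16 − 13 = 3
x=9: ŷ = 5 + 9 = 14; e = 12 − 14 = -2
x=10: ŷ = 5 + 10 = 15; e = 16 − 15 = 1
x=12: ŷ = 5 + 12 = 17; e = 16 − 17 = -1
Largest |e| is 6 at x = 5, residual 6.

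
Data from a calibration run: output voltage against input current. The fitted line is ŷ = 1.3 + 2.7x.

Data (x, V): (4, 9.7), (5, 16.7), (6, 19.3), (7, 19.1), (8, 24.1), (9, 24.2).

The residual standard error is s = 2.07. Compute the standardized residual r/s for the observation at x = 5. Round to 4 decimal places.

ŷ = 1.3 + 2.7·5 = 14.8
r = 16.7 − 14.8 = 1.9
r/s = 1.9 / 2.07 = 0.9179

0.9179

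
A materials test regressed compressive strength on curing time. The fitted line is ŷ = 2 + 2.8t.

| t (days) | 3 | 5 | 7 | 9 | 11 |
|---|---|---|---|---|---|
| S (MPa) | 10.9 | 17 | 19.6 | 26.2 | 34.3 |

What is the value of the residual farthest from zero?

t=3: ŷ = 2 + 2.8·3 = 10.4; e = 10.9 − 10.4 = 0.5
t=5: ŷ = 2 + 2.8·5 = 16; e = 17 − 16 = 1
t=7: ŷ = 2 + 2.8·7 = 21.6; e = 19.6 − 21.6 = -2
t=9: ŷ = 2 + 2.8·9 = 27.2; e = 26.2 − 27.2 = -1
t=11: ŷ = 2 + 2.8·11 = 32.8; e = 34.3 − 32.8 = 1.5
Largest |e| is 2 at t = 7, residual -2.

e = -2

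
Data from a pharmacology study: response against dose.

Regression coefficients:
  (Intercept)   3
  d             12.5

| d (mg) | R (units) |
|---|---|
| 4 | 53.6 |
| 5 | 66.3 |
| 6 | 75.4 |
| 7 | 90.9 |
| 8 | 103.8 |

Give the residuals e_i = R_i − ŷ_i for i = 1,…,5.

0.6, 0.8, -2.6, 0.4, 0.8

d=4: ŷ = 3 + 12.5·4 = 53; e = 53.6 − 53 = 0.6
d=5: ŷ = 3 + 12.5·5 = 65.5; e = 66.3 − 65.5 = 0.8
d=6: ŷ = 3 + 12.5·6 = 78; e = 75.4 − 78 = -2.6
d=7: ŷ = 3 + 12.5·7 = 90.5; e = 90.9 − 90.5 = 0.4
d=8: ŷ = 3 + 12.5·8 = 103; e = 103.8 − 103 = 0.8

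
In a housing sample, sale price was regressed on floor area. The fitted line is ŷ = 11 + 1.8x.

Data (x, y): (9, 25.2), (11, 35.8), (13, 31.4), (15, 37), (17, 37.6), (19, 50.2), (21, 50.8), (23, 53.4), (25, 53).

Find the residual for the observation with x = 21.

ŷ = 11 + 1.8·21 = 48.8
e = 50.8 − 48.8 = 2

e = 2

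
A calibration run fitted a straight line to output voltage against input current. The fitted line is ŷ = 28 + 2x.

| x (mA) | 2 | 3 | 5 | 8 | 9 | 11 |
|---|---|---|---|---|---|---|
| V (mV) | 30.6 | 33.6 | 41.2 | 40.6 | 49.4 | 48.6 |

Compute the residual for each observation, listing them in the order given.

x=2: ŷ = 28 + 2·2 = 32; r = 30.6 − 32 = -1.4
x=3: ŷ = 28 + 2·3 = 34; r = 33.6 − 34 = -0.4
x=5: ŷ = 28 + 2·5 = 38; r = 41.2 − 38 = 3.2
x=8: ŷ = 28 + 2·8 = 44; r = 40.6 − 44 = -3.4
x=9: ŷ = 28 + 2·9 = 46; r = 49.4 − 46 = 3.4
x=11: ŷ = 28 + 2·11 = 50; r = 48.6 − 50 = -1.4

-1.4, -0.4, 3.2, -3.4, 3.4, -1.4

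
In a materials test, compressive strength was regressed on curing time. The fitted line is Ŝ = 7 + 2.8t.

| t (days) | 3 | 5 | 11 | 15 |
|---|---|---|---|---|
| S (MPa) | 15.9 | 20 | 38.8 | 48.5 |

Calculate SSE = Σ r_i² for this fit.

SSE = 2.5

t=3: Ŝ = 7 + 2.8·3 = 15.4; r = 15.9 − 15.4 = 0.5
t=5: Ŝ = 7 + 2.8·5 = 21; r = 20 − 21 = -1
t=11: Ŝ = 7 + 2.8·11 = 37.8; r = 38.8 − 37.8 = 1
t=15: Ŝ = 7 + 2.8·15 = 49; r = 48.5 − 49 = -0.5
SSE = 0.25 + 1 + 1 + 0.25 = 2.5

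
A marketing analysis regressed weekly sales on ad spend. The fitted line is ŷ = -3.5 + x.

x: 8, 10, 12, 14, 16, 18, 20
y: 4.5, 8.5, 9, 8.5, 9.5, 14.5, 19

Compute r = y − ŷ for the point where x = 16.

ŷ = -3.5 + 16 = 12.5
r = 9.5 − 12.5 = -3

r = -3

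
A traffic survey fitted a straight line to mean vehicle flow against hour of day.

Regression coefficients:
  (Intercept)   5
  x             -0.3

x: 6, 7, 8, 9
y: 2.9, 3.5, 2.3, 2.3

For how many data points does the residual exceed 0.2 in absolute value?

3

x=6: ŷ = 5 − 0.3·6 = 3.2; e = 2.9 − 3.2 = -0.3
x=7: ŷ = 5 − 0.3·7 = 2.9; e = 3.5 − 2.9 = 0.6
x=8: ŷ = 5 − 0.3·8 = 2.6; e = 2.3 − 2.6 = -0.3
x=9: ŷ = 5 − 0.3·9 = 2.3; e = 2.3 − 2.3 = 0
|e| > 0.2: x=6 (|e|=0.3), x=7 (|e|=0.6), x=8 (|e|=0.3) → 3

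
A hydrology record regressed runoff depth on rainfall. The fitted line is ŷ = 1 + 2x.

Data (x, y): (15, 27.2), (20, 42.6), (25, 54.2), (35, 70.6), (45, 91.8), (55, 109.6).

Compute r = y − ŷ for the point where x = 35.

r = -0.4

ŷ = 1 + 2·35 = 71
r = 70.6 − 71 = -0.4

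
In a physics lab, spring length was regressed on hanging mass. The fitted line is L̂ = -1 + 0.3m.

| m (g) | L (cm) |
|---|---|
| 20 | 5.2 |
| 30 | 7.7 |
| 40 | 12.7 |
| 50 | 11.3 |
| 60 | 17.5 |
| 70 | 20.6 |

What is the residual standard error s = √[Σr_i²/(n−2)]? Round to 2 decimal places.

m=20: L̂ = -1 + 0.3·20 = 5; r = 5.2 − 5 = 0.2
m=30: L̂ = -1 + 0.3·30 = 8; r = 7.7 − 8 = -0.3
m=40: L̂ = -1 + 0.3·40 = 11; r = 12.7 − 11 = 1.7
m=50: L̂ = -1 + 0.3·50 = 14; r = 11.3 − 14 = -2.7
m=60: L̂ = -1 + 0.3·60 = 17; r = 17.5 − 17 = 0.5
m=70: L̂ = -1 + 0.3·70 = 20; r = 20.6 − 20 = 0.6
SSE = 0.04 + 0.09 + 2.89 + 7.29 + 0.25 + 0.36 = 10.92
s = √(10.92/4) = √2.73 ≈ 1.65

s = 1.65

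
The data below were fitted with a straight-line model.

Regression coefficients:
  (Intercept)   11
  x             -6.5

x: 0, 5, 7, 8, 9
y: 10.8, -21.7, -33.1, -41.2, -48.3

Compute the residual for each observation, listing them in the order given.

-0.2, -0.2, 1.4, -0.2, -0.8

x=0: ŷ = 11 − 6.5·0 = 11; e = 10.8 − 11 = -0.2
x=5: ŷ = 11 − 6.5·5 = -21.5; e = -21.7 − (-21.5) = -0.2
x=7: ŷ = 11 − 6.5·7 = -34.5; e = -33.1 − (-34.5) = 1.4
x=8: ŷ = 11 − 6.5·8 = -41; e = -41.2 − (-41) = -0.2
x=9: ŷ = 11 − 6.5·9 = -47.5; e = -48.3 − (-47.5) = -0.8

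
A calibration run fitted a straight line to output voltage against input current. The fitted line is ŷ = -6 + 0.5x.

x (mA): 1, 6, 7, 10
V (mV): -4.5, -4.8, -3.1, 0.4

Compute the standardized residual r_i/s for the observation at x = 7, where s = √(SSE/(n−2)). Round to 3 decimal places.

-0.331

x=1: ŷ = -6 + 0.5·1 = -5.5; r = -4.5 − (-5.5) = 1
x=6: ŷ = -6 + 0.5·6 = -3; r = -4.8 − (-3) = -1.8
x=7: ŷ = -6 + 0.5·7 = -2.5; r = -3.1 − (-2.5) = -0.6
x=10: ŷ = -6 + 0.5·10 = -1; r = 0.4 − (-1) = 1.4
SSE = 1 + 3.24 + 0.36 + 1.96 = 6.56
s = √(6.56/2) = 1.81108
r/s = -0.6 / 1.81108 = -0.331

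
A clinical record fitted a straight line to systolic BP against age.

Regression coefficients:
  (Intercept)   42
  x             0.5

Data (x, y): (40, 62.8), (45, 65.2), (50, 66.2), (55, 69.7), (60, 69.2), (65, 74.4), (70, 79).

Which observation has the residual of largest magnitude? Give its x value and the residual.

x=40: ŷ = 42 + 0.5·40 = 62; e = 62.8 − 62 = 0.8
x=45: ŷ = 42 + 0.5·45 = 64.5; e = 65.2 − 64.5 = 0.7
x=50: ŷ = 42 + 0.5·50 = 67; e = 66.2 − 67 = -0.8
x=55: ŷ = 42 + 0.5·55 = 69.5; e = 69.7 − 69.5 = 0.2
x=60: ŷ = 42 + 0.5·60 = 72; e = 69.2 − 72 = -2.8
x=65: ŷ = 42 + 0.5·65 = 74.5; e = 74.4 − 74.5 = -0.1
x=70: ŷ = 42 + 0.5·70 = 77; e = 79 − 77 = 2
Largest |e| is 2.8 at x = 60, residual -2.8.

x = 60, e = -2.8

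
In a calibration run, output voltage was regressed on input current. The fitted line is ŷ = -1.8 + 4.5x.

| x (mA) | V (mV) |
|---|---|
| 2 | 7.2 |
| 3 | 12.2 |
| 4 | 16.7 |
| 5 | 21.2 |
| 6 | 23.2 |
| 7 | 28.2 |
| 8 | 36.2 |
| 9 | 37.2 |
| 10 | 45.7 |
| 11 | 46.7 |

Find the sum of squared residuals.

SSE = 20.5

x=2: ŷ = -1.8 + 4.5·2 = 7.2; e = 7.2 − 7.2 = 0
x=3: ŷ = -1.8 + 4.5·3 = 11.7; e = 12.2 − 11.7 = 0.5
x=4: ŷ = -1.8 + 4.5·4 = 16.2; e = 16.7 − 16.2 = 0.5
x=5: ŷ = -1.8 + 4.5·5 = 20.7; e = 21.2 − 20.7 = 0.5
x=6: ŷ = -1.8 + 4.5·6 = 25.2; e = 23.2 − 25.2 = -2
x=7: ŷ = -1.8 + 4.5·7 = 29.7; e = 28.2 − 29.7 = -1.5
x=8: ŷ = -1.8 + 4.5·8 = 34.2; e = 36.2 − 34.2 = 2
x=9: ŷ = -1.8 + 4.5·9 = 38.7; e = 37.2 − 38.7 = -1.5
x=10: ŷ = -1.8 + 4.5·10 = 43.2; e = 45.7 − 43.2 = 2.5
x=11: ŷ = -1.8 + 4.5·11 = 47.7; e = 46.7 − 47.7 = -1
SSE = 0 + 0.25 + 0.25 + 0.25 + 4 + 2.25 + 4 + 2.25 + 6.25 + 1 = 20.5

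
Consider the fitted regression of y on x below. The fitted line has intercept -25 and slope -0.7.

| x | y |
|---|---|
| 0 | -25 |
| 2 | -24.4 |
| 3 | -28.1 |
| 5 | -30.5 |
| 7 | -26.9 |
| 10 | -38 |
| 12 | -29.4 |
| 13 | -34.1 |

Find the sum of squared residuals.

SSE = 70

x=0: ŷ = -25 − 0.7·0 = -25; e = -25 − (-25) = 0
x=2: ŷ = -25 − 0.7·2 = -26.4; e = -24.4 − (-26.4) = 2
x=3: ŷ = -25 − 0.7·3 = -27.1; e = -28.1 − (-27.1) = -1
x=5: ŷ = -25 − 0.7·5 = -28.5; e = -30.5 − (-28.5) = -2
x=7: ŷ = -25 − 0.7·7 = -29.9; e = -26.9 − (-29.9) = 3
x=10: ŷ = -25 − 0.7·10 = -32; e = -38 − (-32) = -6
x=12: ŷ = -25 − 0.7·12 = -33.4; e = -29.4 − (-33.4) = 4
x=13: ŷ = -25 − 0.7·13 = -34.1; e = -34.1 − (-34.1) = 0
SSE = 0 + 4 + 1 + 4 + 9 + 36 + 16 + 0 = 70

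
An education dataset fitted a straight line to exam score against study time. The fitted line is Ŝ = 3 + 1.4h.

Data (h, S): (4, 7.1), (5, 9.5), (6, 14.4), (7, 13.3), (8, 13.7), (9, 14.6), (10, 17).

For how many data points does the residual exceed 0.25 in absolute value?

6

h=4: Ŝ = 3 + 1.4·4 = 8.6; e = 7.1 − 8.6 = -1.5
h=5: Ŝ = 3 + 1.4·5 = 10; e = 9.5 − 10 = -0.5
h=6: Ŝ = 3 + 1.4·6 = 11.4; e = 14.4 − 11.4 = 3
h=7: Ŝ = 3 + 1.4·7 = 12.8; e = 13.3 − 12.8 = 0.5
h=8: Ŝ = 3 + 1.4·8 = 14.2; e = 13.7 − 14.2 = -0.5
h=9: Ŝ = 3 + 1.4·9 = 15.6; e = 14.6 − 15.6 = -1
h=10: Ŝ = 3 + 1.4·10 = 17; e = 17 − 17 = 0
|e| > 0.25: h=4 (|e|=1.5), h=5 (|e|=0.5), h=6 (|e|=3), h=7 (|e|=0.5), h=8 (|e|=0.5), h=9 (|e|=1) → 6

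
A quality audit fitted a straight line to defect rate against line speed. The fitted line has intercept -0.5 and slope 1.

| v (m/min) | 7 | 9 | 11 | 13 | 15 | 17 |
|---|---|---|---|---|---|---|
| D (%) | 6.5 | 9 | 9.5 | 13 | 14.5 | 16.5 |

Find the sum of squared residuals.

SSE = 1.5

v=7: D̂ = -0.5 + 7 = 6.5; r = 6.5 − 6.5 = 0
v=9: D̂ = -0.5 + 9 = 8.5; r = 9 − 8.5 = 0.5
v=11: D̂ = -0.5 + 11 = 10.5; r = 9.5 − 10.5 = -1
v=13: D̂ = -0.5 + 13 = 12.5; r = 13 − 12.5 = 0.5
v=15: D̂ = -0.5 + 15 = 14.5; r = 14.5 − 14.5 = 0
v=17: D̂ = -0.5 + 17 = 16.5; r = 16.5 − 16.5 = 0
SSE = 0 + 0.25 + 1 + 0.25 + 0 + 0 = 1.5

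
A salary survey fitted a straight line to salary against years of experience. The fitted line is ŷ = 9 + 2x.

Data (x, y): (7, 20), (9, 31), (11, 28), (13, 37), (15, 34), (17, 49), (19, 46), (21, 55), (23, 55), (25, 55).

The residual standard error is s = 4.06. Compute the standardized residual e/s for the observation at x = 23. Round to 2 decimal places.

ŷ = 9 + 2·23 = 55
e = 55 − 55 = 0
e/s = 0 / 4.06 = 0.00

0.00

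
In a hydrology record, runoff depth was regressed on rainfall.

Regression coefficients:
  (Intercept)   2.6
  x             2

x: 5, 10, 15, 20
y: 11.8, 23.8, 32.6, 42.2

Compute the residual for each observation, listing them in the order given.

x=5: ŷ = 2.6 + 2·5 = 12.6; e = 11.8 − 12.6 = -0.8
x=10: ŷ = 2.6 + 2·10 = 22.6; e = 23.8 − 22.6 = 1.2
x=15: ŷ = 2.6 + 2·15 = 32.6; e = 32.6 − 32.6 = 0
x=20: ŷ = 2.6 + 2·20 = 42.6; e = 42.2 − 42.6 = -0.4

-0.8, 1.2, 0, -0.4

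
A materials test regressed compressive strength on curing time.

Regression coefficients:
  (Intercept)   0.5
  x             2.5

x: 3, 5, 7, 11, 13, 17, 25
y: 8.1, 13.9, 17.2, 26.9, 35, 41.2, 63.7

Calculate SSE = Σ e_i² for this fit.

x=3: ŷ = 0.5 + 2.5·3 = 8; e = 8.1 − 8 = 0.1
x=5: ŷ = 0.5 + 2.5·5 = 13; e = 13.9 − 13 = 0.9
x=7: ŷ = 0.5 + 2.5·7 = 18; e = 17.2 − 18 = -0.8
x=11: ŷ = 0.5 + 2.5·11 = 28; e = 26.9 − 28 = -1.1
x=13: ŷ = 0.5 + 2.5·13 = 33; e = 35 − 33 = 2
x=17: ŷ = 0.5 + 2.5·17 = 43; e = 41.2 − 43 = -1.8
x=25: ŷ = 0.5 + 2.5·25 = 63; e = 63.7 − 63 = 0.7
SSE = 0.01 + 0.81 + 0.64 + 1.21 + 4 + 3.24 + 0.49 = 10.4

SSE = 10.4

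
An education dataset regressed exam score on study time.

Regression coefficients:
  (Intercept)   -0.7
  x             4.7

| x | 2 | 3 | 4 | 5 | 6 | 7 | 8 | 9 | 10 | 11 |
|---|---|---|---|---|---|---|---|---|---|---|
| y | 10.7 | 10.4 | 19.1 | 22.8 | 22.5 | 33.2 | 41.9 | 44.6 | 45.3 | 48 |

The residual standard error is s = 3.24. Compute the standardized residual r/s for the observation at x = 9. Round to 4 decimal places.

0.9259

ŷ = -0.7 + 4.7·9 = 41.6
r = 44.6 − 41.6 = 3
r/s = 3 / 3.24 = 0.9259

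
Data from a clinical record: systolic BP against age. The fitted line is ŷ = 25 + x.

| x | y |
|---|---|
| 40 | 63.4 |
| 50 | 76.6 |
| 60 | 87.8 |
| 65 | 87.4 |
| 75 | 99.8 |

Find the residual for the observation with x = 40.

e = -1.6

ŷ = 25 + 40 = 65
e = 63.4 − 65 = -1.6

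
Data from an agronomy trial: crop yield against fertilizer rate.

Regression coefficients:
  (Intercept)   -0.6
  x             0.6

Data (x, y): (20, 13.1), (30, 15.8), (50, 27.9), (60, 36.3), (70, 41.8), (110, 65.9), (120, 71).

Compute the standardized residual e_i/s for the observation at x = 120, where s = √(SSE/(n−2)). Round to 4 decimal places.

x=20: ŷ = -0.6 + 0.6·20 = 11.4; e = 13.1 − 11.4 = 1.7
x=30: ŷ = -0.6 + 0.6·30 = 17.4; e = 15.8 − 17.4 = -1.6
x=50: ŷ = -0.6 + 0.6·50 = 29.4; e = 27.9 − 29.4 = -1.5
x=60: ŷ = -0.6 + 0.6·60 = 35.4; e = 36.3 − 35.4 = 0.9
x=70: ŷ = -0.6 + 0.6·70 = 41.4; e = 41.8 − 41.4 = 0.4
x=110: ŷ = -0.6 + 0.6·110 = 65.4; e = 65.9 − 65.4 = 0.5
x=120: ŷ = -0.6 + 0.6·120 = 71.4; e = 71 − 71.4 = -0.4
SSE = 2.89 + 2.56 + 2.25 + 0.81 + 0.16 + 0.25 + 0.16 = 9.08
s = √(9.08/5) = 1.34759
e/s = -0.4 / 1.34759 = -0.2968

-0.2968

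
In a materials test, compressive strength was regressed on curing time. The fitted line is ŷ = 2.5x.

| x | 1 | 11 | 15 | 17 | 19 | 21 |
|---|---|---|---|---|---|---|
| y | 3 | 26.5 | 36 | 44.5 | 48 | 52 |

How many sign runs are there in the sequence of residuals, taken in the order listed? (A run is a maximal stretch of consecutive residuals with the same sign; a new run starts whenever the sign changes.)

4 runs

x=1: ŷ = 2.5·1 = 2.5; r = 3 − 2.5 = 0.5
x=11: ŷ = 2.5·11 = 27.5; r = 26.5 − 27.5 = -1
x=15: ŷ = 2.5·15 = 37.5; r = 36 − 37.5 = -1.5
x=17: ŷ = 2.5·17 = 42.5; r = 44.5 − 42.5 = 2
x=19: ŷ = 2.5·19 = 47.5; r = 48 − 47.5 = 0.5
x=21: ŷ = 2.5·21 = 52.5; r = 52 − 52.5 = -0.5
Signs: + − − + + −
Runs: +×1, −×2, +×2, −×1 → 4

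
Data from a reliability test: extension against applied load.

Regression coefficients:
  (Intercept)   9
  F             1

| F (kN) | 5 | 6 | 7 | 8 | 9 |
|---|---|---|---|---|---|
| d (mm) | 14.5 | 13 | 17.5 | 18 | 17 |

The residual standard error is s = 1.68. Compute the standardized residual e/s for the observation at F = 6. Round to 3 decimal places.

-1.190

ŷ = 9 + 6 = 15
e = 13 − 15 = -2
e/s = -2 / 1.68 = -1.190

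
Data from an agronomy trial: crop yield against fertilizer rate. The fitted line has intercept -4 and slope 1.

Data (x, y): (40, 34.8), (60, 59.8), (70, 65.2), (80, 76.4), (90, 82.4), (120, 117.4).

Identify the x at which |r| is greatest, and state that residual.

x=40: ŷ = -4 + 40 = 36; r = 34.8 − 36 = -1.2
x=60: ŷ = -4 + 60 = 56; r = 59.8 − 56 = 3.8
x=70: ŷ = -4 + 70 = 66; r = 65.2 − 66 = -0.8
x=80: ŷ = -4 + 80 = 76; r = 76.4 − 76 = 0.4
x=90: ŷ = -4 + 90 = 86; r = 82.4 − 86 = -3.6
x=120: ŷ = -4 + 120 = 116; r = 117.4 − 116 = 1.4
Largest |r| is 3.8 at x = 60, residual 3.8.

x = 60, r = 3.8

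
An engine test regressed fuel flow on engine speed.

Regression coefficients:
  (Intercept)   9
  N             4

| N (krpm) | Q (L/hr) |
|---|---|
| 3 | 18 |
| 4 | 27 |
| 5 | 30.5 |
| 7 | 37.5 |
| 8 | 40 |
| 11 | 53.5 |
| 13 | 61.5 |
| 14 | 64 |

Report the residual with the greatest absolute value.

N=3: Q̂ = 9 + 4·3 = 21; e = 18 − 21 = -3
N=4: Q̂ = 9 + 4·4 = 25; e = 27 − 25 = 2
N=5: Q̂ = 9 + 4·5 = 29; e = 30.5 − 29 = 1.5
N=7: Q̂ = 9 + 4·7 = 37; e = 37.5 − 37 = 0.5
N=8: Q̂ = 9 + 4·8 = 41; e = 40 − 41 = -1
N=11: Q̂ = 9 + 4·11 = 53; e = 53.5 − 53 = 0.5
N=13: Q̂ = 9 + 4·13 = 61; e = 61.5 − 61 = 0.5
N=14: Q̂ = 9 + 4·14 = 65; e = 64 − 65 = -1
Largest |e| is 3 at N = 3, residual -3.

e = -3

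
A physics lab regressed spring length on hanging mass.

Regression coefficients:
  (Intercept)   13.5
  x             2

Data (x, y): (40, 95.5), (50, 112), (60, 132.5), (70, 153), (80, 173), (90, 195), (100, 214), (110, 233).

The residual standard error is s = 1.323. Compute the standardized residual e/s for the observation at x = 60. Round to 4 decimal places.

-0.7559

ŷ = 13.5 + 2·60 = 133.5
e = 132.5 − 133.5 = -1
e/s = -1 / 1.323 = -0.7559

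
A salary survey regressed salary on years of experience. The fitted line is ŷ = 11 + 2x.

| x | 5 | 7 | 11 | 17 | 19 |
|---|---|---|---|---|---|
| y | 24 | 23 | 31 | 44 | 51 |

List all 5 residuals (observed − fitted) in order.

x=5: ŷ = 11 + 2·5 = 21; e = 24 − 21 = 3
x=7: ŷ = 11 + 2·7 = 25; e = 23 − 25 = -2
x=11: ŷ = 11 + 2·11 = 33; e = 31 − 33 = -2
x=17: ŷ = 11 + 2·17 = 45; e = 44 − 45 = -1
x=19: ŷ = 11 + 2·19 = 49; e = 51 − 49 = 2

3, -2, -2, -1, 2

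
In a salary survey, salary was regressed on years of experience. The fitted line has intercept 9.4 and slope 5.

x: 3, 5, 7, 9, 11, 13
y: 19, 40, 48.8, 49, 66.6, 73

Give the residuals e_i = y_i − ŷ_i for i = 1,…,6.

x=3: ŷ = 9.4 + 5·3 = 24.4; e = 19 − 24.4 = -5.4
x=5: ŷ = 9.4 + 5·5 = 34.4; e = 40 − 34.4 = 5.6
x=7: ŷ = 9.4 + 5·7 = 44.4; e = 48.8 − 44.4 = 4.4
x=9: ŷ = 9.4 + 5·9 = 54.4; e = 49 − 54.4 = -5.4
x=11: ŷ = 9.4 + 5·11 = 64.4; e = 66.6 − 64.4 = 2.2
x=13: ŷ = 9.4 + 5·13 = 74.4; e = 73 − 74.4 = -1.4

-5.4, 5.6, 4.4, -5.4, 2.2, -1.4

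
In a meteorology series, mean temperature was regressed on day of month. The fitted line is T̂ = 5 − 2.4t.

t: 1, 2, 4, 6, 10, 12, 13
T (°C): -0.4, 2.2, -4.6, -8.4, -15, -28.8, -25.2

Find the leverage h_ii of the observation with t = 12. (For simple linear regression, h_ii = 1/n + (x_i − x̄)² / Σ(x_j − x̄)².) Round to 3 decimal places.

h = 0.331

t̄ = (1 + 2 + 4 + 6 + 10 + 12 + 13)/7 = 6.85714
Σ(t − t̄)² = 34.3061 + 23.5918 + 8.16327 + 0.734694 + 9.87755 + 26.449 + 37.7347 = 140.857
h = 1/7 + (5.14286)²/140.857 = 0.142857 + 0.187772 = 0.331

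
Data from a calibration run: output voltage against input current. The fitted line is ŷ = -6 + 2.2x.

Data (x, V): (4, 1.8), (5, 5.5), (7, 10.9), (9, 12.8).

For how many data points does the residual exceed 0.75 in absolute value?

x=4: ŷ = -6 + 2.2·4 = 2.8; r = 1.8 − 2.8 = -1
x=5: ŷ = -6 + 2.2·5 = 5; r = 5.5 − 5 = 0.5
x=7: ŷ = -6 + 2.2·7 = 9.4; r = 10.9 − 9.4 = 1.5
x=9: ŷ = -6 + 2.2·9 = 13.8; r = 12.8 − 13.8 = -1
|r| > 0.75: x=4 (|r|=1), x=7 (|r|=1.5), x=9 (|r|=1) → 3

3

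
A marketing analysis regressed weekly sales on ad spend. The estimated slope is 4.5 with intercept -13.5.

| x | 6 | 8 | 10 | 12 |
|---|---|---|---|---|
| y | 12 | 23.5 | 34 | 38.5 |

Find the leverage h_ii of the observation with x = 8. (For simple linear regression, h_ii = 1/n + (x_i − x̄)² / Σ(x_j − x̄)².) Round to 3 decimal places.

h = 0.300

x̄ = (6 + 8 + 10 + 12)/4 = 9
Σ(x − x̄)² = 9 + 1 + 1 + 9 = 20
h = 1/4 + (-1)²/20 = 0.25 + 0.05 = 0.300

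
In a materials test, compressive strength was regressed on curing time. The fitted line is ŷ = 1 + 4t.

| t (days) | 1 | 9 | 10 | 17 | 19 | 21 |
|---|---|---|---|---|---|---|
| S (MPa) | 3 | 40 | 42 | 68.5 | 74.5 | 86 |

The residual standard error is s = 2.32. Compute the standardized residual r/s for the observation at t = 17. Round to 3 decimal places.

-0.216

ŷ = 1 + 4·17 = 69
r = 68.5 − 69 = -0.5
r/s = -0.5 / 2.32 = -0.216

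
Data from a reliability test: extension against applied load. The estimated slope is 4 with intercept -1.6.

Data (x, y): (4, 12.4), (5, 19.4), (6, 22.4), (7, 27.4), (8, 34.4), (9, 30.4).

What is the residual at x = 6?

ŷ = -1.6 + 4·6 = 22.4
e = 22.4 − 22.4 = 0

e = 0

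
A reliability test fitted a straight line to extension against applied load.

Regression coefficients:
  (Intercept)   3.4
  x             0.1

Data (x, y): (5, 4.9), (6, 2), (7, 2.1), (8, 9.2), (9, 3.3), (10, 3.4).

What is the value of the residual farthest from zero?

r = 5

x=5: ŷ = 3.4 + 0.1·5 = 3.9; r = 4.9 − 3.9 = 1
x=6: ŷ = 3.4 + 0.1·6 = 4; r = 2 − 4 = -2
x=7: ŷ = 3.4 + 0.1·7 = 4.1; r = 2.1 − 4.1 = -2
x=8: ŷ = 3.4 + 0.1·8 = 4.2; r = 9.2 − 4.2 = 5
x=9: ŷ = 3.4 + 0.1·9 = 4.3; r = 3.3 − 4.3 = -1
x=10: ŷ = 3.4 + 0.1·10 = 4.4; r = 3.4 − 4.4 = -1
Largest |r| is 5 at x = 8, residual 5.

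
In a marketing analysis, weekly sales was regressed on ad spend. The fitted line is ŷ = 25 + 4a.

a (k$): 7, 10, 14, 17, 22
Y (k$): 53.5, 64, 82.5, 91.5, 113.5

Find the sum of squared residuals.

a=7: ŷ = 25 + 4·7 = 53; r = 53.5 − 53 = 0.5
a=10: ŷ = 25 + 4·10 = 65; r = 64 − 65 = -1
a=14: ŷ = 25 + 4·14 = 81; r = 82.5 − 81 = 1.5
a=17: ŷ = 25 + 4·17 = 93; r = 91.5 − 93 = -1.5
a=22: ŷ = 25 + 4·22 = 113; r = 113.5 − 113 = 0.5
SSE = 0.25 + 1 + 2.25 + 2.25 + 0.25 = 6

SSE = 6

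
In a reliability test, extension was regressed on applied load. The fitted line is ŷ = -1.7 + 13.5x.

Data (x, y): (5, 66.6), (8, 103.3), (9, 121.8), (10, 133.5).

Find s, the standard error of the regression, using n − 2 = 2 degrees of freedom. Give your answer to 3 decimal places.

s = 2.615

x=5: ŷ = -1.7 + 13.5·5 = 65.8; e = 66.6 − 65.8 = 0.8
x=8: ŷ = -1.7 + 13.5·8 = 106.3; e = 103.3 − 106.3 = -3
x=9: ŷ = -1.7 + 13.5·9 = 119.8; e = 121.8 − 119.8 = 2
x=10: ŷ = -1.7 + 13.5·10 = 133.3; e = 133.5 − 133.3 = 0.2
SSE = 0.64 + 9 + 4 + 0.04 = 13.68
s = √(13.68/2) = √6.84 ≈ 2.615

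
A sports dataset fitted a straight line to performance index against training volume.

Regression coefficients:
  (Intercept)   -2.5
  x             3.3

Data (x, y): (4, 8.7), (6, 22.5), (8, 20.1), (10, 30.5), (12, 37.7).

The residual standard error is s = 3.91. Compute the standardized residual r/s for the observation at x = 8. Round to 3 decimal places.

ŷ = -2.5 + 3.3·8 = 23.9
r = 20.1 − 23.9 = -3.8
r/s = -3.8 / 3.91 = -0.972

-0.972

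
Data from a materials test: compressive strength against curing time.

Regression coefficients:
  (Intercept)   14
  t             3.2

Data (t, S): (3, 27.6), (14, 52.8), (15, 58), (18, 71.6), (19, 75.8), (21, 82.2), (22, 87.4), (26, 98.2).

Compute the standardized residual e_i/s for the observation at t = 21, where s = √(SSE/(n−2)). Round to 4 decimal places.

0.2739

t=3: Ŝ = 14 + 3.2·3 = 23.6; e = 27.6 − 23.6 = 4
t=14: Ŝ = 14 + 3.2·14 = 58.8; e = 52.8 − 58.8 = -6
t=15: Ŝ = 14 + 3.2·15 = 62; e = 58 − 62 = -4
t=18: Ŝ = 14 + 3.2·18 = 71.6; e = 71.6 − 71.6 = 0
t=19: Ŝ = 14 + 3.2·19 = 74.8; e = 75.8 − 74.8 = 1
t=21: Ŝ = 14 + 3.2·21 = 81.2; e = 82.2 − 81.2 = 1
t=22: Ŝ = 14 + 3.2·22 = 84.4; e = 87.4 − 84.4 = 3
t=26: Ŝ = 14 + 3.2·26 = 97.2; e = 98.2 − 97.2 = 1
SSE = 16 + 36 + 16 + 0 + 1 + 1 + 9 + 1 = 80
s = √(80/6) = 3.65148
e/s = 1 / 3.65148 = 0.2739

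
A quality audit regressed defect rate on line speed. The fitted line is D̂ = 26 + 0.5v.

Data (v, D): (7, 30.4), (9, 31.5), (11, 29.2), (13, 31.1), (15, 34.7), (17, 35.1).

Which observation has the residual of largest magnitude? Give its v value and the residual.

v = 11, r = -2.3

v=7: D̂ = 26 + 0.5·7 = 29.5; r = 30.4 − 29.5 = 0.9
v=9: D̂ = 26 + 0.5·9 = 30.5; r = 31.5 − 30.5 = 1
v=11: D̂ = 26 + 0.5·11 = 31.5; r = 29.2 − 31.5 = -2.3
v=13: D̂ = 26 + 0.5·13 = 32.5; r = 31.1 − 32.5 = -1.4
v=15: D̂ = 26 + 0.5·15 = 33.5; r = 34.7 − 33.5 = 1.2
v=17: D̂ = 26 + 0.5·17 = 34.5; r = 35.1 − 34.5 = 0.6
Largest |r| is 2.3 at v = 11, residual -2.3.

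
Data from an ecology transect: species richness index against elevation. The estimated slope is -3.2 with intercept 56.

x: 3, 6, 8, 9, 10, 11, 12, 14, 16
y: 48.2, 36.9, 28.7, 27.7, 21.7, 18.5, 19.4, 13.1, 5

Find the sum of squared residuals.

SSE = 23.86

x=3: ŷ = 56 − 3.2·3 = 46.4; r = 48.2 − 46.4 = 1.8
x=6: ŷ = 56 − 3.2·6 = 36.8; r = 36.9 − 36.8 = 0.1
x=8: ŷ = 56 − 3.2·8 = 30.4; r = 28.7 − 30.4 = -1.7
x=9: ŷ = 56 − 3.2·9 = 27.2; r = 27.7 − 27.2 = 0.5
x=10: ŷ = 56 − 3.2·10 = 24; r = 21.7 − 24 = -2.3
x=11: ŷ = 56 − 3.2·11 = 20.8; r = 18.5 − 20.8 = -2.3
x=12: ŷ = 56 − 3.2·12 = 17.6; r = 19.4 − 17.6 = 1.8
x=14: ŷ = 56 − 3.2·14 = 11.2; r = 13.1 − 11.2 = 1.9
x=16: ŷ = 56 − 3.2·16 = 4.8; r = 5 − 4.8 = 0.2
SSE = 3.24 + 0.01 + 2.89 + 0.25 + 5.29 + 5.29 + 3.24 + 3.61 + 0.04 = 23.86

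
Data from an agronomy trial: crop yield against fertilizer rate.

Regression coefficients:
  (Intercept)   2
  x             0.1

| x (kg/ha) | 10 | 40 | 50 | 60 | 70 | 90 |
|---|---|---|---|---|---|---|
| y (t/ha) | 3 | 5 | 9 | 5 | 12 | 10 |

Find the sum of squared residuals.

x=10: ŷ = 2 + 0.1·10 = 3; r = 3 − 3 = 0
x=40: ŷ = 2 + 0.1·40 = 6; r = 5 − 6 = -1
x=50: ŷ = 2 + 0.1·50 = 7; r = 9 − 7 = 2
x=60: ŷ = 2 + 0.1·60 = 8; r = 5 − 8 = -3
x=70: ŷ = 2 + 0.1·70 = 9; r = 12 − 9 = 3
x=90: ŷ = 2 + 0.1·90 = 11; r = 10 − 11 = -1
SSE = 0 + 1 + 4 + 9 + 9 + 1 = 24

SSE = 24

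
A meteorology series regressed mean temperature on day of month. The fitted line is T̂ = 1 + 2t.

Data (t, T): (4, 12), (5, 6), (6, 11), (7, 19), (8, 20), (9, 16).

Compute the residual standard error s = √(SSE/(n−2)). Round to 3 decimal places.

s = 4.243

t=4: T̂ = 1 + 2·4 = 9; r = 12 − 9 = 3
t=5: T̂ = 1 + 2·5 = 11; r = 6 − 11 = -5
t=6: T̂ = 1 + 2·6 = 13; r = 11 − 13 = -2
t=7: T̂ = 1 + 2·7 = 15; r = 19 − 15 = 4
t=8: T̂ = 1 + 2·8 = 17; r = 20 − 17 = 3
t=9: T̂ = 1 + 2·9 = 19; r = 16 − 19 = -3
SSE = 9 + 25 + 4 + 16 + 9 + 9 = 72
s = √(72/4) = √18 ≈ 4.243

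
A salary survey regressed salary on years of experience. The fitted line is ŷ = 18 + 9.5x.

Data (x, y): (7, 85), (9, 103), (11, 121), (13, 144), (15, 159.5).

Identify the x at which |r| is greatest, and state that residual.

x = 13, r = 2.5

x=7: ŷ = 18 + 9.5·7 = 84.5; r = 85 − 84.5 = 0.5
x=9: ŷ = 18 + 9.5·9 = 103.5; r = 103 − 103.5 = -0.5
x=11: ŷ = 18 + 9.5·11 = 122.5; r = 121 − 122.5 = -1.5
x=13: ŷ = 18 + 9.5·13 = 141.5; r = 144 − 141.5 = 2.5
x=15: ŷ = 18 + 9.5·15 = 160.5; r = 159.5 − 160.5 = -1
Largest |r| is 2.5 at x = 13, residual 2.5.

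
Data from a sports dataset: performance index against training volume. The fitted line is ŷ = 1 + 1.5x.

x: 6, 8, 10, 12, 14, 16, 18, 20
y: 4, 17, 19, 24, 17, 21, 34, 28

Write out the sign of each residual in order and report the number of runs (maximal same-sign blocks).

5 runs

x=6: ŷ = 1 + 1.5·6 = 10; e = 4 − 10 = -6
x=8: ŷ = 1 + 1.5·8 = 13; e = 17 − 13 = 4
x=10: ŷ = 1 + 1.5·10 = 16; e = 19 − 16 = 3
x=12: ŷ = 1 + 1.5·12 = 19; e = 24 − 19 = 5
x=14: ŷ = 1 + 1.5·14 = 22; e = 17 − 22 = -5
x=16: ŷ = 1 + 1.5·16 = 25; e = 21 − 25 = -4
x=18: ŷ = 1 + 1.5·18 = 28; e = 34 − 28 = 6
x=20: ŷ = 1 + 1.5·20 = 31; e = 28 − 31 = -3
Signs: − + + + − − + −
Runs: −×1, +×3, −×2, +×1, −×1 → 5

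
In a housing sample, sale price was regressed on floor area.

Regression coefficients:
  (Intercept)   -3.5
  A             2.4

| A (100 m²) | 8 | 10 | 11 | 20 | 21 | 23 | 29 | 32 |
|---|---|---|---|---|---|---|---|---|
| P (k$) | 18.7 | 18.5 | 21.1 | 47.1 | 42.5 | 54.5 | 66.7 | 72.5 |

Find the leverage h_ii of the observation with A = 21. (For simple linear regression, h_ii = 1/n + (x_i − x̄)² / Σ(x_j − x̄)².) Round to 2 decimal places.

Ā = (8 + 10 + 11 + 20 + 21 + 23 + 29 + 32)/8 = 19.25
Σ(A − Ā)² = 126.562 + 85.5625 + 68.0625 + 0.5625 + 3.0625 + 14.0625 + 95.0625 + 162.562 = 555.5
h = 1/8 + (1.75)²/555.5 = 0.125 + 0.00551305 = 0.13

h = 0.13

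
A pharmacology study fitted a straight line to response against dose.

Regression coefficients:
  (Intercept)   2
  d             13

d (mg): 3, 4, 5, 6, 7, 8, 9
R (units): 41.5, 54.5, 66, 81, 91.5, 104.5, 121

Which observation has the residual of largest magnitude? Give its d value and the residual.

d=3: R̂ = 2 + 13·3 = 41; e = 41.5 − 41 = 0.5
d=4: R̂ = 2 + 13·4 = 54; e = 54.5 − 54 = 0.5
d=5: R̂ = 2 + 13·5 = 67; e = 66 − 67 = -1
d=6: R̂ = 2 + 13·6 = 80; e = 81 − 80 = 1
d=7: R̂ = 2 + 13·7 = 93; e = 91.5 − 93 = -1.5
d=8: R̂ = 2 + 13·8 = 106; e = 104.5 − 106 = -1.5
d=9: R̂ = 2 + 13·9 = 119; e = 121 − 119 = 2
Largest |e| is 2 at d = 9, residual 2.

d = 9, e = 2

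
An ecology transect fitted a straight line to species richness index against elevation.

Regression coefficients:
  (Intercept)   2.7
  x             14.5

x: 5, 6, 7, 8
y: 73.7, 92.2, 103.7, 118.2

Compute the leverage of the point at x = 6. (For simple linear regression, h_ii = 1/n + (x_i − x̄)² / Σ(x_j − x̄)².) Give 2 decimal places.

x̄ = (5 + 6 + 7 + 8)/4 = 6.5
Σ(x − x̄)² = 2.25 + 0.25 + 0.25 + 2.25 = 5
h = 1/4 + (-0.5)²/5 = 0.25 + 0.05 = 0.30

h = 0.30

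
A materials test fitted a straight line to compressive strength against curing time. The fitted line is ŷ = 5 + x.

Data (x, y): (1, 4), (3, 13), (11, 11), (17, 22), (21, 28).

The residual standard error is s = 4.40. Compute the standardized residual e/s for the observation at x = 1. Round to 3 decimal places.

ŷ = 5 + 1 = 6
e = 4 − 6 = -2
e/s = -2 / 4.40 = -0.455

-0.455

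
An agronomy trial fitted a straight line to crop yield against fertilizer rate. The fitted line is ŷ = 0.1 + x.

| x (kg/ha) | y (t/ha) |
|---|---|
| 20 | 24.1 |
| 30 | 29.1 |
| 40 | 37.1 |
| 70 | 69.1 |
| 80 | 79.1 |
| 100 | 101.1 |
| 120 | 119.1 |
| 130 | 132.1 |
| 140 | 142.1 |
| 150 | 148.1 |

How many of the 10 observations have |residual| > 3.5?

1

x=20: ŷ = 0.1 + 20 = 20.1; r = 24.1 − 20.1 = 4
x=30: ŷ = 0.1 + 30 = 30.1; r = 29.1 − 30.1 = -1
x=40: ŷ = 0.1 + 40 = 40.1; r = 37.1 − 40.1 = -3
x=70: ŷ = 0.1 + 70 = 70.1; r = 69.1 − 70.1 = -1
x=80: ŷ = 0.1 + 80 = 80.1; r = 79.1 − 80.1 = -1
x=100: ŷ = 0.1 + 100 = 100.1; r = 101.1 − 100.1 = 1
x=120: ŷ = 0.1 + 120 = 120.1; r = 119.1 − 120.1 = -1
x=130: ŷ = 0.1 + 130 = 130.1; r = 132.1 − 130.1 = 2
x=140: ŷ = 0.1 + 140 = 140.1; r = 142.1 − 140.1 = 2
x=150: ŷ = 0.1 + 150 = 150.1; r = 148.1 − 150.1 = -2
|r| > 3.5: x=20 (|r|=4) → 1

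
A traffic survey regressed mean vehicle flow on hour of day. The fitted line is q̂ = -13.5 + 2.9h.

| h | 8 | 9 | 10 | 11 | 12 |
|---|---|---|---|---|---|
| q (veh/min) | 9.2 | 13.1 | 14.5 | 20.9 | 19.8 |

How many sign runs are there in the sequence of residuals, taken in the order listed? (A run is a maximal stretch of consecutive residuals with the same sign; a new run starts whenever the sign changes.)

h=8: q̂ = -13.5 + 2.9·8 = 9.7; r = 9.2 − 9.7 = -0.5
h=9: q̂ = -13.5 + 2.9·9 = 12.6; r = 13.1 − 12.6 = 0.5
h=10: q̂ = -13.5 + 2.9·10 = 15.5; r = 14.5 − 15.5 = -1
h=11: q̂ = -13.5 + 2.9·11 = 18.4; r = 20.9 − 18.4 = 2.5
h=12: q̂ = -13.5 + 2.9·12 = 21.3; r = 19.8 − 21.3 = -1.5
Signs: − + − + −
Runs: −×1, +×1, −×1, +×1, −×1 → 5

5 runs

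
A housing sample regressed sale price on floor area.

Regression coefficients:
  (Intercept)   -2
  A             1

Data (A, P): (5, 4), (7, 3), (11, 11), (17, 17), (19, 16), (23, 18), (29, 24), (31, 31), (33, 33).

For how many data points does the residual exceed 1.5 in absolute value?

A=5: ŷ = -2 + 5 = 3; r = 4 − 3 = 1
A=7: ŷ = -2 + 7 = 5; r = 3 − 5 = -2
A=11: ŷ = -2 + 11 = 9; r = 11 − 9 = 2
A=17: ŷ = -2 + 17 = 15; r = 17 − 15 = 2
A=19: ŷ = -2 + 19 = 17; r = 16 − 17 = -1
A=23: ŷ = -2 + 23 = 21; r = 18 − 21 = -3
A=29: ŷ = -2 + 29 = 27; r = 24 − 27 = -3
A=31: ŷ = -2 + 31 = 29; r = 31 − 29 = 2
A=33: ŷ = -2 + 33 = 31; r = 33 − 31 = 2
|r| > 1.5: A=7 (|r|=2), A=11 (|r|=2), A=17 (|r|=2), A=23 (|r|=3), A=29 (|r|=3), A=31 (|r|=2), A=33 (|r|=2) → 7

7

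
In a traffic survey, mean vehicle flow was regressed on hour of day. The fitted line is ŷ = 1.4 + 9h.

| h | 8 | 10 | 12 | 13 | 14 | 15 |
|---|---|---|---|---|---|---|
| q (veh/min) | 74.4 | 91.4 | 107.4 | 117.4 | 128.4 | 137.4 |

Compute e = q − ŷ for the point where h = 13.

e = -1

ŷ = 1.4 + 9·13 = 118.4
e = 117.4 − 118.4 = -1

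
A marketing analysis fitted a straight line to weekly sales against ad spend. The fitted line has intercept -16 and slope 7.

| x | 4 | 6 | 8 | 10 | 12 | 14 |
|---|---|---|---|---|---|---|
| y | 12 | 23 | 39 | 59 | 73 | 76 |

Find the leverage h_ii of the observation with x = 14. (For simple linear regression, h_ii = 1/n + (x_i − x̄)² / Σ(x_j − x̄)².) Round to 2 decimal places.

x̄ = (4 + 6 + 8 + 10 + 12 + 14)/6 = 9
Σ(x − x̄)² = 25 + 9 + 1 + 1 + 9 + 25 = 70
h = 1/6 + (5)²/70 = 0.166667 + 0.357143 = 0.52

h = 0.52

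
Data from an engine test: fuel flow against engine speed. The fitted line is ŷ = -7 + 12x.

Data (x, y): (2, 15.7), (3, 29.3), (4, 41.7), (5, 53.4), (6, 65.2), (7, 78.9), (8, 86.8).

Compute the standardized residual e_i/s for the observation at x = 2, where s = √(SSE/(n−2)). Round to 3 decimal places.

-0.880

x=2: ŷ = -7 + 12·2 = 17; e = 15.7 − 17 = -1.3
x=3: ŷ = -7 + 12·3 = 29; e = 29.3 − 29 = 0.3
x=4: ŷ = -7 + 12·4 = 41; e = 41.7 − 41 = 0.7
x=5: ŷ = -7 + 12·5 = 53; e = 53.4 − 53 = 0.4
x=6: ŷ = -7 + 12·6 = 65; e = 65.2 − 65 = 0.2
x=7: ŷ = -7 + 12·7 = 77; e = 78.9 − 77 = 1.9
x=8: ŷ = -7 + 12·8 = 89; e = 86.8 − 89 = -2.2
SSE = 1.69 + 0.09 + 0.49 + 0.16 + 0.04 + 3.61 + 4.84 = 10.92
s = √(10.92/5) = 1.47784
e/s = -1.3 / 1.47784 = -0.880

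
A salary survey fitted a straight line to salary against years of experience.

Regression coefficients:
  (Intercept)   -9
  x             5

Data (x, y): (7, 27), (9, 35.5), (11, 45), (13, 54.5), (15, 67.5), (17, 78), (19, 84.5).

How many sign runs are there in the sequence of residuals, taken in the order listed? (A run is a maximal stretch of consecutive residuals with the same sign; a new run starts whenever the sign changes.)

4 runs

x=7: ŷ = -9 + 5·7 = 26; r = 27 − 26 = 1
x=9: ŷ = -9 + 5·9 = 36; r = 35.5 − 36 = -0.5
x=11: ŷ = -9 + 5·11 = 46; r = 45 − 46 = -1
x=13: ŷ = -9 + 5·13 = 56; r = 54.5 − 56 = -1.5
x=15: ŷ = -9 + 5·15 = 66; r = 67.5 − 66 = 1.5
x=17: ŷ = -9 + 5·17 = 76; r = 78 − 76 = 2
x=19: ŷ = -9 + 5·19 = 86; r = 84.5 − 86 = -1.5
Signs: + − − − + + −
Runs: +×1, −×3, +×2, −×1 → 4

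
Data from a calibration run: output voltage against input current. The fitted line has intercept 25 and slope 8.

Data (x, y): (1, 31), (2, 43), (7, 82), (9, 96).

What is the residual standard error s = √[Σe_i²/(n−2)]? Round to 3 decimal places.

x=1: ŷ = 25 + 8·1 = 33; e = 31 − 33 = -2
x=2: ŷ = 25 + 8·2 = 41; e = 43 − 41 = 2
x=7: ŷ = 25 + 8·7 = 81; e = 82 − 81 = 1
x=9: ŷ = 25 + 8·9 = 97; e = 96 − 97 = -1
SSE = 4 + 4 + 1 + 1 = 10
s = √(10/2) = √5 ≈ 2.236

s = 2.236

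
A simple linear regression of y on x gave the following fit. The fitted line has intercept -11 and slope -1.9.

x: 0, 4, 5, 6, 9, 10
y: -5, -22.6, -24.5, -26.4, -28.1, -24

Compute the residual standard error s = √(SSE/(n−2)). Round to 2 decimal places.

x=0: ŷ = -11 − 1.9·0 = -11; r = -5 − (-11) = 6
x=4: ŷ = -11 − 1.9·4 = -18.6; r = -22.6 − (-18.6) = -4
x=5: ŷ = -11 − 1.9·5 = -20.5; r = -24.5 − (-20.5) = -4
x=6: ŷ = -11 − 1.9·6 = -22.4; r = -26.4 − (-22.4) = -4
x=9: ŷ = -11 − 1.9·9 = -28.1; r = -28.1 − (-28.1) = 0
x=10: ŷ = -11 − 1.9·10 = -30; r = -24 − (-30) = 6
SSE = 36 + 16 + 16 + 16 + 0 + 36 = 120
s = √(120/4) = √30 ≈ 5.48

s = 5.48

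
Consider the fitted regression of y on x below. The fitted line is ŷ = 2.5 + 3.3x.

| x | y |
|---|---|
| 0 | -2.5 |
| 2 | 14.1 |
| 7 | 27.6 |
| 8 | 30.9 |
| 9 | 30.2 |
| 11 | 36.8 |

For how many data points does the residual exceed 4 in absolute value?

x=0: ŷ = 2.5 + 3.3·0 = 2.5; r = -2.5 − 2.5 = -5
x=2: ŷ = 2.5 + 3.3·2 = 9.1; r = 14.1 − 9.1 = 5
x=7: ŷ = 2.5 + 3.3·7 = 25.6; r = 27.6 − 25.6 = 2
x=8: ŷ = 2.5 + 3.3·8 = 28.9; r = 30.9 − 28.9 = 2
x=9: ŷ = 2.5 + 3.3·9 = 32.2; r = 30.2 − 32.2 = -2
x=11: ŷ = 2.5 + 3.3·11 = 38.8; r = 36.8 − 38.8 = -2
|r| > 4: x=0 (|r|=5), x=2 (|r|=5) → 2

2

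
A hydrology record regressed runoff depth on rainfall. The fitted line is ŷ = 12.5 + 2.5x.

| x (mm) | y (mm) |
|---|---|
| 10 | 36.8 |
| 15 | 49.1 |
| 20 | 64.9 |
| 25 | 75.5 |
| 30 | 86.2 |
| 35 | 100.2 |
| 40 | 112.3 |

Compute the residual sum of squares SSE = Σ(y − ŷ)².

x=10: ŷ = 12.5 + 2.5·10 = 37.5; e = 36.8 − 37.5 = -0.7
x=15: ŷ = 12.5 + 2.5·15 = 50; e = 49.1 − 50 = -0.9
x=20: ŷ = 12.5 + 2.5·20 = 62.5; e = 64.9 − 62.5 = 2.4
x=25: ŷ = 12.5 + 2.5·25 = 75; e = 75.5 − 75 = 0.5
x=30: ŷ = 12.5 + 2.5·30 = 87.5; e = 86.2 − 87.5 = -1.3
x=35: ŷ = 12.5 + 2.5·35 = 100; e = 100.2 − 100 = 0.2
x=40: ŷ = 12.5 + 2.5·40 = 112.5; e = 112.3 − 112.5 = -0.2
SSE = 0.49 + 0.81 + 5.76 + 0.25 + 1.69 + 0.04 + 0.04 = 9.08

SSE = 9.08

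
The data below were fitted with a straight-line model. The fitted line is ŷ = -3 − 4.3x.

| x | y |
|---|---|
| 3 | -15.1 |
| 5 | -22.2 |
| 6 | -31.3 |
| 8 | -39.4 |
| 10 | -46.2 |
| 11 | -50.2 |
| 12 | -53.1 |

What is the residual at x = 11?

ŷ = -3 − 4.3·11 = -50.3
e = -50.2 − (-50.3) = 0.1

e = 0.1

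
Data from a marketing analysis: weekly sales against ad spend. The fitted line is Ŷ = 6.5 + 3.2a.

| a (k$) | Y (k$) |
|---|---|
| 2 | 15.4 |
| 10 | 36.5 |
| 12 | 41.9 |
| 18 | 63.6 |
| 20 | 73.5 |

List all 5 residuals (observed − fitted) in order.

a=2: Ŷ = 6.5 + 3.2·2 = 12.9; r = 15.4 − 12.9 = 2.5
a=10: Ŷ = 6.5 + 3.2·10 = 38.5; r = 36.5 − 38.5 = -2
a=12: Ŷ = 6.5 + 3.2·12 = 44.9; r = 41.9 − 44.9 = -3
a=18: Ŷ = 6.5 + 3.2·18 = 64.1; r = 63.6 − 64.1 = -0.5
a=20: Ŷ = 6.5 + 3.2·20 = 70.5; r = 73.5 − 70.5 = 3

2.5, -2, -3, -0.5, 3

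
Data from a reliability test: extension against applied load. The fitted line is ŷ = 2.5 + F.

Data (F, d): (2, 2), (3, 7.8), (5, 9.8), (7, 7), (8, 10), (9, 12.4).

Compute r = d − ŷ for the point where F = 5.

r = 2.3

ŷ = 2.5 + 5 = 7.5
r = 9.8 − 7.5 = 2.3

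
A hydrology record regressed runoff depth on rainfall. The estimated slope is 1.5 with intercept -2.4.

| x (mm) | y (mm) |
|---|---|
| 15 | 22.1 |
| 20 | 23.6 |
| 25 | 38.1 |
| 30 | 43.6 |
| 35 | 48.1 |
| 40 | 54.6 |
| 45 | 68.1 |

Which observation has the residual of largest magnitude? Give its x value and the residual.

x=15: ŷ = -2.4 + 1.5·15 = 20.1; r = 22.1 − 20.1 = 2
x=20: ŷ = -2.4 + 1.5·20 = 27.6; r = 23.6 − 27.6 = -4
x=25: ŷ = -2.4 + 1.5·25 = 35.1; r = 38.1 − 35.1 = 3
x=30: ŷ = -2.4 + 1.5·30 = 42.6; r = 43.6 − 42.6 = 1
x=35: ŷ = -2.4 + 1.5·35 = 50.1; r = 48.1 − 50.1 = -2
x=40: ŷ = -2.4 + 1.5·40 = 57.6; r = 54.6 − 57.6 = -3
x=45: ŷ = -2.4 + 1.5·45 = 65.1; r = 68.1 − 65.1 = 3
Largest |r| is 4 at x = 20, residual -4.

x = 20, r = -4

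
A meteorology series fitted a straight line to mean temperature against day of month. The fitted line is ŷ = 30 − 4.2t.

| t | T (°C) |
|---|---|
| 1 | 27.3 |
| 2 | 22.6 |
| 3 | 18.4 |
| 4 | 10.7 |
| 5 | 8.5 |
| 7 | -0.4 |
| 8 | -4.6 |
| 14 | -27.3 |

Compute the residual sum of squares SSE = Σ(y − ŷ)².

SSE = 15

t=1: ŷ = 30 − 4.2·1 = 25.8; r = 27.3 − 25.8 = 1.5
t=2: ŷ = 30 − 4.2·2 = 21.6; r = 22.6 − 21.6 = 1
t=3: ŷ = 30 − 4.2·3 = 17.4; r = 18.4 − 17.4 = 1
t=4: ŷ = 30 − 4.2·4 = 13.2; r = 10.7 − 13.2 = -2.5
t=5: ŷ = 30 − 4.2·5 = 9; r = 8.5 − 9 = -0.5
t=7: ŷ = 30 − 4.2·7 = 0.6; r = -0.4 − 0.6 = -1
t=8: ŷ = 30 − 4.2·8 = -3.6; r = -4.6 − (-3.6) = -1
t=14: ŷ = 30 − 4.2·14 = -28.8; r = -27.3 − (-28.8) = 1.5
SSE = 2.25 + 1 + 1 + 6.25 + 0.25 + 1 + 1 + 2.25 = 15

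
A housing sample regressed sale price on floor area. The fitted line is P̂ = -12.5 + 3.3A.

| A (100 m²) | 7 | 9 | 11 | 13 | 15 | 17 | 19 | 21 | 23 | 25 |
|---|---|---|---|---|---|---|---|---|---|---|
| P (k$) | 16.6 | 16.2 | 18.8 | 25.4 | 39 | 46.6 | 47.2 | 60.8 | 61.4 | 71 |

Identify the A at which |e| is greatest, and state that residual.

A=7: P̂ = -12.5 + 3.3·7 = 10.6; e = 16.6 − 10.6 = 6
A=9: P̂ = -12.5 + 3.3·9 = 17.2; e = 16.2 − 17.2 = -1
A=11: P̂ = -12.5 + 3.3·11 = 23.8; e = 18.8 − 23.8 = -5
A=13: P̂ = -12.5 + 3.3·13 = 30.4; e = 25.4 − 30.4 = -5
A=15: P̂ = -12.5 + 3.3·15 = 37; e = 39 − 37 = 2
A=17: P̂ = -12.5 + 3.3·17 = 43.6; e = 46.6 − 43.6 = 3
A=19: P̂ = -12.5 + 3.3·19 = 50.2; e = 47.2 − 50.2 = -3
A=21: P̂ = -12.5 + 3.3·21 = 56.8; e = 60.8 − 56.8 = 4
A=23: P̂ = -12.5 + 3.3·23 = 63.4; e = 61.4 − 63.4 = -2
A=25: P̂ = -12.5 + 3.3·25 = 70; e = 71 − 70 = 1
Largest |e| is 6 at A = 7, residual 6.

A = 7, e = 6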